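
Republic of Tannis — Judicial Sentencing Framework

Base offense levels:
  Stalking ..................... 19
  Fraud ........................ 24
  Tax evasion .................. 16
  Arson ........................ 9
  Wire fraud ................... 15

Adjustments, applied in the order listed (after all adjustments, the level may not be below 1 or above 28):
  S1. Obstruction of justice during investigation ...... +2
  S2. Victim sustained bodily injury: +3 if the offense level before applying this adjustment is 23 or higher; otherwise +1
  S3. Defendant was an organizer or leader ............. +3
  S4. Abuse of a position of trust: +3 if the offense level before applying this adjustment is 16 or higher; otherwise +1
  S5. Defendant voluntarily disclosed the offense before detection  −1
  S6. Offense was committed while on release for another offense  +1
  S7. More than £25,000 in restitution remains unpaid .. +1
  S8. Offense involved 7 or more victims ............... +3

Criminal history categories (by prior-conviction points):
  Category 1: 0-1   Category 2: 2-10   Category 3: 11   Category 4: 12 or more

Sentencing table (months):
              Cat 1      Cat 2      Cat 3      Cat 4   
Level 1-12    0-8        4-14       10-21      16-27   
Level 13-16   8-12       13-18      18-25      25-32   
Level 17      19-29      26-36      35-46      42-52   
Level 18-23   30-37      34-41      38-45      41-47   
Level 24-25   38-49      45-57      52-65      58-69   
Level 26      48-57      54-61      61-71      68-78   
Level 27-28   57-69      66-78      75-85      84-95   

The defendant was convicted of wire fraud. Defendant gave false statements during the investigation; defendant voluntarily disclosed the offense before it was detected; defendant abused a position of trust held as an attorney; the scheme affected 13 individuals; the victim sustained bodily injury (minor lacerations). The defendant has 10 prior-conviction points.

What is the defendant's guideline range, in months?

34-41 months

Base offense level for wire fraud: 15.
S1 applies: 15 + 2 = 17.
S2 applies (level before this adjustment is 17 < 23, so +1): 17 + 1 = 18.
S4 applies (level before this adjustment is 18 ≥ 16, so +3): 18 + 3 = 21.
S5 applies: 21 − 1 = 20.
S6 does not apply.
S8 applies: 20 + 3 = 23.
Final offense level: 23.
Criminal history: 10 prior points → Category 2 (2-10).
Level 23 falls in the 18-23 band.
Grid: Level 18-23 × Category 2 = 34-41 months.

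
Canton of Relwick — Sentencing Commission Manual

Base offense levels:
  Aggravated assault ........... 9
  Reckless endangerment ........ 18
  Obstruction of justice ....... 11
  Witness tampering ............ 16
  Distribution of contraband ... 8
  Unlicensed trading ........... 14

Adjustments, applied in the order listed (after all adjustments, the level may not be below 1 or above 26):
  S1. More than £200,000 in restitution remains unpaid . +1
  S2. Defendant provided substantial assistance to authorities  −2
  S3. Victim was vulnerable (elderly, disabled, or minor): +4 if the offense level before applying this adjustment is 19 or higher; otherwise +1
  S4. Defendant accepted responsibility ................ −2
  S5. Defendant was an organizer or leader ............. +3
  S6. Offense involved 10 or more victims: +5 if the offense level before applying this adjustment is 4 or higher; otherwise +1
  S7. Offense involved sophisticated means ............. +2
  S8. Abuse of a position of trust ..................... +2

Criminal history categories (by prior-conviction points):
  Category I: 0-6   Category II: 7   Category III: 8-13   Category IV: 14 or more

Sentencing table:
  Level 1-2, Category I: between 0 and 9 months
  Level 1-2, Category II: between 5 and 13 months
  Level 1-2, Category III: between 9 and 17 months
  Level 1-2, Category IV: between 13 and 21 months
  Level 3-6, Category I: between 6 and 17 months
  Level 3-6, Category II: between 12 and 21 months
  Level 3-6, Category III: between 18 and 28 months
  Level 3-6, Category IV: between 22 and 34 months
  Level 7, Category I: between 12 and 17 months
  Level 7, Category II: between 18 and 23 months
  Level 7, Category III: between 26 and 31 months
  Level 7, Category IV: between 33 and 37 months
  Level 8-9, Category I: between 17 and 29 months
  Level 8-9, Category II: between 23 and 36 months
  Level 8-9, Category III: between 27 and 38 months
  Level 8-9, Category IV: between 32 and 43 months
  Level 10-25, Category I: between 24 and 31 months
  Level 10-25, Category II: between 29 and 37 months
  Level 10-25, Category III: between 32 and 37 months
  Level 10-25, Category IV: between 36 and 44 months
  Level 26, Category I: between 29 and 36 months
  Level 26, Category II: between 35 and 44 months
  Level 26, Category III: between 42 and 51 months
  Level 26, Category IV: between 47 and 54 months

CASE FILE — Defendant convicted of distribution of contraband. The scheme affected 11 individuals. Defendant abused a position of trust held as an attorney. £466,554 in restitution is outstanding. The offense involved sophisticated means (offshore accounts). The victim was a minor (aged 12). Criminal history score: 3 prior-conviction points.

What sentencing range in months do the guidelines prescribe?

Base offense level for distribution of contraband: 8.
S1 applies: 8 + 1 = 9.
S2 does not apply.
S3 applies (level before this adjustment is 9 < 19, so +1): 9 + 1 = 10.
S4 does not apply.
S6 applies (level before this adjustment is 10 ≥ 4, so +5): 10 + 5 = 15.
S7 applies: 15 + 2 = 17.
S8 applies: 17 + 2 = 19.
Final offense level: 19.
Criminal history: 3 prior points → Category I (0-6).
Level 19 falls in the 10-25 band.
Grid: Level 10-25 × Category I = 24-31 months.

24-31 months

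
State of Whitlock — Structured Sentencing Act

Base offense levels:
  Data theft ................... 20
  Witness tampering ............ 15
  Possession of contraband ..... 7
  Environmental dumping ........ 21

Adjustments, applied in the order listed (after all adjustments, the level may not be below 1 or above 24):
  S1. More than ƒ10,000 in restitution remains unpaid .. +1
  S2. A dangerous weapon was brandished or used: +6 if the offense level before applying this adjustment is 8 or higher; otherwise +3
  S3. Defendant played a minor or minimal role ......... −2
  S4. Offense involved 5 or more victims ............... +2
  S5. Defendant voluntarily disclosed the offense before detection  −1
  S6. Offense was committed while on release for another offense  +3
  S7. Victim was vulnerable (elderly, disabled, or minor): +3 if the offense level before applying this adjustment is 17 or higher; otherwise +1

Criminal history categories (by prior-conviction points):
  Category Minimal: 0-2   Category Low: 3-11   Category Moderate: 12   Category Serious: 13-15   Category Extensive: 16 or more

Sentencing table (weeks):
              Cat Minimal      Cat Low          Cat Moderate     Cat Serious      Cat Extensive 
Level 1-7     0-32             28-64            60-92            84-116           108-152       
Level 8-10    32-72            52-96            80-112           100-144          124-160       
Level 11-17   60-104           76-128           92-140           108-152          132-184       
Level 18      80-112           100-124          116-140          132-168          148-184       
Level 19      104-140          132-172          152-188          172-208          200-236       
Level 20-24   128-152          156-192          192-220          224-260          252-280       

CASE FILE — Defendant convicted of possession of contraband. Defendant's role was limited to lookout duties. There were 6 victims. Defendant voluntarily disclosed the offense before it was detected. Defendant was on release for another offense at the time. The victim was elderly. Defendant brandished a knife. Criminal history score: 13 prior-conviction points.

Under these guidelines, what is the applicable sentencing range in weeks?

Base offense level for possession of contraband: 7.
S2 applies (level before this adjustment is 7 < 8, so +3): 7 + 3 = 10.
S3 applies: 10 − 2 = 8.
S4 applies: 8 + 2 = 10.
S5 applies: 10 − 1 = 9.
S6 applies: 9 + 3 = 12.
S7 applies (level before this adjustment is 12 < 17, so +1): 12 + 1 = 13.
Final offense level: 13.
Criminal history: 13 prior points → Category Serious (13-15).
Level 13 falls in the 11-17 band.
Grid: Level 11-17 × Category Serious = 108-152 weeks.

108-152 weeks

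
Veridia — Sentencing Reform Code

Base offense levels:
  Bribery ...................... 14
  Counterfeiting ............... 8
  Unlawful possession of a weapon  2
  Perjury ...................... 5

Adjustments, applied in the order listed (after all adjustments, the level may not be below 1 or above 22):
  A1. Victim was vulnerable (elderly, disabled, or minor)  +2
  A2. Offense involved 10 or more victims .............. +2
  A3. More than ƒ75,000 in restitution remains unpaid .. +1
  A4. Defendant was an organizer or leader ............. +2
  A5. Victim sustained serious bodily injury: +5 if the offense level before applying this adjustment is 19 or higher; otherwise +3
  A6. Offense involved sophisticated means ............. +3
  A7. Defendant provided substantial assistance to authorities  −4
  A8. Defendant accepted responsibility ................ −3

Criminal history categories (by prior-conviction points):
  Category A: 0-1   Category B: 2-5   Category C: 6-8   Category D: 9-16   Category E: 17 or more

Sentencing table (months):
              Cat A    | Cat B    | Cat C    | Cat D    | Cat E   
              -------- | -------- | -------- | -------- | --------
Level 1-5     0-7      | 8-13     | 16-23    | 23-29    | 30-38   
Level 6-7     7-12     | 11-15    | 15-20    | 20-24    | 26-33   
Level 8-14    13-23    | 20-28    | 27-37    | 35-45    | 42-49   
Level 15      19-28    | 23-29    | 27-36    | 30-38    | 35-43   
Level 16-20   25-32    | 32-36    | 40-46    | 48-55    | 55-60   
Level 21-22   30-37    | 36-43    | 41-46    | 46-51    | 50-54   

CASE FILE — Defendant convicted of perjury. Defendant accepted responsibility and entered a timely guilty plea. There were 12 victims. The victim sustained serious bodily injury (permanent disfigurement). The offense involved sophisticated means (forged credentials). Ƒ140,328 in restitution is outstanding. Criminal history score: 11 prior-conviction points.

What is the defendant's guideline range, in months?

35-45 months

Base offense level for perjury: 5.
A2 applies: 5 + 2 = 7.
A3 applies: 7 + 1 = 8.
A4 does not apply.
A5 applies (level before this adjustment is 8 < 19, so +3): 8 + 3 = 11.
A6 applies: 11 + 3 = 14.
A7 does not apply.
A8 applies: 14 − 3 = 11.
Final offense level: 11.
Criminal history: 11 prior points → Category D (9-16).
Level 11 falls in the 8-14 band.
Grid: Level 8-14 × Category D = 35-45 months.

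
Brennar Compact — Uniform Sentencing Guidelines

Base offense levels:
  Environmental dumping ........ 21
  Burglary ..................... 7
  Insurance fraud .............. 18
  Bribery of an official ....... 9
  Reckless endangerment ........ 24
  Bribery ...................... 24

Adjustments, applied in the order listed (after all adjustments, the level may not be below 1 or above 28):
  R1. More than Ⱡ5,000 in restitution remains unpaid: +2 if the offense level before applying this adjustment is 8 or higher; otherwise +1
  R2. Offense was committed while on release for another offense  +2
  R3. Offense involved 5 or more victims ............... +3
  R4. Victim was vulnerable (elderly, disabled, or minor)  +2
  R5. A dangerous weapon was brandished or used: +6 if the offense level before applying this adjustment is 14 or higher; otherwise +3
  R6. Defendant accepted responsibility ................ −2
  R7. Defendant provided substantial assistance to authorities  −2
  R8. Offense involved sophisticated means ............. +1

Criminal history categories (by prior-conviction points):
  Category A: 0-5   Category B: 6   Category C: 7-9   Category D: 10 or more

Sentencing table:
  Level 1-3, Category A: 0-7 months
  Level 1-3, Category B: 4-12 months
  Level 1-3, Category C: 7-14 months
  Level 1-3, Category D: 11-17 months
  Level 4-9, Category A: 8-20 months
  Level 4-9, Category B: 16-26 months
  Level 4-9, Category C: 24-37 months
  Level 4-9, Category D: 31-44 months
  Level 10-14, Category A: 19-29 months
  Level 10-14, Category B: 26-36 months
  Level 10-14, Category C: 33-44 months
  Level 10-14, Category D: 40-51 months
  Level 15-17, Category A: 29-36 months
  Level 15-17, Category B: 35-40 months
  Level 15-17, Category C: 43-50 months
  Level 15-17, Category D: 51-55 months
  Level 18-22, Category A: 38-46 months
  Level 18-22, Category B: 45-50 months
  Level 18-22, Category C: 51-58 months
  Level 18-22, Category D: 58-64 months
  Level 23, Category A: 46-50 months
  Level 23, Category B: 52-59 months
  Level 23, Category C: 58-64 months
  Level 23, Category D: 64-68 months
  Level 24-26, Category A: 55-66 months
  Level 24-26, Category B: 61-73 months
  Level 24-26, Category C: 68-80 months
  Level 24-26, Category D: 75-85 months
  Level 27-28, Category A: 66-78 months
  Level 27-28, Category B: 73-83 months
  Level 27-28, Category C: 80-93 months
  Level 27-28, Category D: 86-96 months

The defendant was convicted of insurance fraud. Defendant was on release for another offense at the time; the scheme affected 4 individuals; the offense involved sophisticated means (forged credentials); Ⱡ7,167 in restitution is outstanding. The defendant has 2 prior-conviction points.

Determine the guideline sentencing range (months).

46-50 months

Base offense level for insurance fraud: 18.
R1 applies (level before this adjustment is 18 ≥ 8, so +2): 18 + 2 = 20.
R2 applies: 20 + 2 = 22.
R4 does not apply.
R6 does not apply.
R8 applies: 22 + 1 = 23.
Final offense level: 23.
Criminal history: 2 prior points → Category A (0-5).
Level 23 falls in the 23 band.
Grid: Level 23 × Category A = 46-50 months.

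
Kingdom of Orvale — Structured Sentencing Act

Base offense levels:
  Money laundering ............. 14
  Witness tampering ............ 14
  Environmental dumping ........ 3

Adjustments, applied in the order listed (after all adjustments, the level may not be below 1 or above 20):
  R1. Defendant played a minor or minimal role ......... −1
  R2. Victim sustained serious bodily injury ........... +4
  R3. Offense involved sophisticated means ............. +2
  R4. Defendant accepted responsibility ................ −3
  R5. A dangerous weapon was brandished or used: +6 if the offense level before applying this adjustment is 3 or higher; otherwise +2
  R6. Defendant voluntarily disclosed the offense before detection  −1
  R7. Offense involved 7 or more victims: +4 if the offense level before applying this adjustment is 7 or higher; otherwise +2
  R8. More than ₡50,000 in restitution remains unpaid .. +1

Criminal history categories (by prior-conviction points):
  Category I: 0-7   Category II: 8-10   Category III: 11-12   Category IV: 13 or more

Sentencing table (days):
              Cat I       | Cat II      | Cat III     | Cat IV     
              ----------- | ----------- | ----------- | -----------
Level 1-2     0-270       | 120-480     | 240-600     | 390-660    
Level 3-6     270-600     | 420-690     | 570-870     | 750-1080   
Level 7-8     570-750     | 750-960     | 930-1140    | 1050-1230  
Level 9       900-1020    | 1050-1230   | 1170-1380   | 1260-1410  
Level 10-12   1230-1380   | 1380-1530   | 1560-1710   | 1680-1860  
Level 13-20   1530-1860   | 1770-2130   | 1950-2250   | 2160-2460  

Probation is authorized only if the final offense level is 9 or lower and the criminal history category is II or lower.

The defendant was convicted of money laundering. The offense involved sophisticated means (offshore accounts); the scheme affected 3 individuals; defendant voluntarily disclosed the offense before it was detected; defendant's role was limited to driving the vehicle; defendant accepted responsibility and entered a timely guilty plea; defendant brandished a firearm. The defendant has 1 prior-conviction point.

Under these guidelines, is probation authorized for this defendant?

Base offense level for money laundering: 14.
R1 applies: 14 − 1 = 13.
R3 applies: 13 + 2 = 15.
R4 applies: 15 − 3 = 12.
R5 applies (level before this adjustment is 12 ≥ 3, so +6): 12 + 6 = 18.
R6 applies: 18 − 1 = 17.
R7 does not apply.
R8 does not apply.
Final offense level: 17.
Criminal history: 1 prior point → Category I (0-7).
Level 17 falls in the 13-20 band.
Grid: Level 13-20 × Category I = 1530-1860 days.
Probation check: level 17 > 9 and category I ≤ II → not eligible.

No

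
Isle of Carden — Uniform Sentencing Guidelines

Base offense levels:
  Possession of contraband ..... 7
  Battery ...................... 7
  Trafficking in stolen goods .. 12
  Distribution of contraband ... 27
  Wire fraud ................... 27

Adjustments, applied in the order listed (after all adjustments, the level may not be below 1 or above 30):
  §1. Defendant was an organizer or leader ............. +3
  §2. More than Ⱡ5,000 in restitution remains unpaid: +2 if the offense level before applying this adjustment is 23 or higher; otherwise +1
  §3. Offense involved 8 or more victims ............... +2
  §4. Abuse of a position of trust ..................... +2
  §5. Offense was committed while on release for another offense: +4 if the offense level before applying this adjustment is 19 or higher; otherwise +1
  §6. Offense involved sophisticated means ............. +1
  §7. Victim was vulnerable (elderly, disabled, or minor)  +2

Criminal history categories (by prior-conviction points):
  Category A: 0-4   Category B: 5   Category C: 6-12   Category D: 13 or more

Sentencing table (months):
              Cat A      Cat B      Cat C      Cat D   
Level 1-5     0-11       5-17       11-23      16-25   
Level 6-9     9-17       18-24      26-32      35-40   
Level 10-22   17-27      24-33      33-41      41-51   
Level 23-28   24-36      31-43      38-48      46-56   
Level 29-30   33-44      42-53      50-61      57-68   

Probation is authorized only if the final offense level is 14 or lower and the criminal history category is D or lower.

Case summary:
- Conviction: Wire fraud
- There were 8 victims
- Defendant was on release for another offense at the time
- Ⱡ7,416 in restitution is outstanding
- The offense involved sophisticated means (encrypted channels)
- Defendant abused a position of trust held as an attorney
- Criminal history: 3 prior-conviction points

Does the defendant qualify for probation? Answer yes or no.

Base offense level for wire fraud: 27.
§1 does not apply.
§2 applies (level before this adjustment is 27 ≥ 23, so +2): 27 + 2 = 29.
§3 applies: 29 + 2 = 31.
§4 applies: 31 + 2 = 33.
§5 applies (level before this adjustment is 33 ≥ 19, so +4): 33 + 4 = 37.
§6 applies: 37 + 1 = 38.
Level 38 exceeds the maximum of 30; capped at 30.
Final offense level: 30.
Criminal history: 3 prior points → Category A (0-4).
Level 30 falls in the 29-30 band.
Grid: Level 29-30 × Category A = 33-44 months.
Probation check: level 30 > 14 and category A ≤ D → not eligible.

No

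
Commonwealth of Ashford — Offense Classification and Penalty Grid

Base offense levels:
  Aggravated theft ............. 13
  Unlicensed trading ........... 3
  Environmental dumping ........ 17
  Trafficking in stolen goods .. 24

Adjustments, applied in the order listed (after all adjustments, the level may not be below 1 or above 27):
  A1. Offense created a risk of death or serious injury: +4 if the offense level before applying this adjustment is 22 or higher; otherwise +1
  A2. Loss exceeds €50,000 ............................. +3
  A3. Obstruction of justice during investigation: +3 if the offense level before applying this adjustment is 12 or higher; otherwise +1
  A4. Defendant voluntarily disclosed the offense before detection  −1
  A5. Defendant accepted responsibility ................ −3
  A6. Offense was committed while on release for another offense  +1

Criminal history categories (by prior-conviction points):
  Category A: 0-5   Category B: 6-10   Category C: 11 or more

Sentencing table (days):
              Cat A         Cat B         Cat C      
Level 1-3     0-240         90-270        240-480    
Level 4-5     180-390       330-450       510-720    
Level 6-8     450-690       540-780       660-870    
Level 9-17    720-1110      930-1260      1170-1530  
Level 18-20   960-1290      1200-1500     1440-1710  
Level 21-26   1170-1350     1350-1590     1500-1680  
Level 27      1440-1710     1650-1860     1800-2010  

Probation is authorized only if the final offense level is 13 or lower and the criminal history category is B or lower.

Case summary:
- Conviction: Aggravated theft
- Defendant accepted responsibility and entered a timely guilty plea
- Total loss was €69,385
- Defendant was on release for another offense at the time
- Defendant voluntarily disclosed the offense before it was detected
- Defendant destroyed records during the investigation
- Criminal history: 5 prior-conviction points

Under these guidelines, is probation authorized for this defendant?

No

Base offense level for aggravated theft: 13.
A1 does not apply.
A2 applies: 13 + 3 = 16.
A3 applies (level before this adjustment is 16 ≥ 12, so +3): 16 + 3 = 19.
A4 applies: 19 − 1 = 18.
A5 applies: 18 − 3 = 15.
A6 applies: 15 + 1 = 16.
Final offense level: 16.
Criminal history: 5 prior points → Category A (0-5).
Level 16 falls in the 9-17 band.
Grid: Level 9-17 × Category A = 720-1110 days.
Probation check: level 16 > 13 and category A ≤ B → not eligible.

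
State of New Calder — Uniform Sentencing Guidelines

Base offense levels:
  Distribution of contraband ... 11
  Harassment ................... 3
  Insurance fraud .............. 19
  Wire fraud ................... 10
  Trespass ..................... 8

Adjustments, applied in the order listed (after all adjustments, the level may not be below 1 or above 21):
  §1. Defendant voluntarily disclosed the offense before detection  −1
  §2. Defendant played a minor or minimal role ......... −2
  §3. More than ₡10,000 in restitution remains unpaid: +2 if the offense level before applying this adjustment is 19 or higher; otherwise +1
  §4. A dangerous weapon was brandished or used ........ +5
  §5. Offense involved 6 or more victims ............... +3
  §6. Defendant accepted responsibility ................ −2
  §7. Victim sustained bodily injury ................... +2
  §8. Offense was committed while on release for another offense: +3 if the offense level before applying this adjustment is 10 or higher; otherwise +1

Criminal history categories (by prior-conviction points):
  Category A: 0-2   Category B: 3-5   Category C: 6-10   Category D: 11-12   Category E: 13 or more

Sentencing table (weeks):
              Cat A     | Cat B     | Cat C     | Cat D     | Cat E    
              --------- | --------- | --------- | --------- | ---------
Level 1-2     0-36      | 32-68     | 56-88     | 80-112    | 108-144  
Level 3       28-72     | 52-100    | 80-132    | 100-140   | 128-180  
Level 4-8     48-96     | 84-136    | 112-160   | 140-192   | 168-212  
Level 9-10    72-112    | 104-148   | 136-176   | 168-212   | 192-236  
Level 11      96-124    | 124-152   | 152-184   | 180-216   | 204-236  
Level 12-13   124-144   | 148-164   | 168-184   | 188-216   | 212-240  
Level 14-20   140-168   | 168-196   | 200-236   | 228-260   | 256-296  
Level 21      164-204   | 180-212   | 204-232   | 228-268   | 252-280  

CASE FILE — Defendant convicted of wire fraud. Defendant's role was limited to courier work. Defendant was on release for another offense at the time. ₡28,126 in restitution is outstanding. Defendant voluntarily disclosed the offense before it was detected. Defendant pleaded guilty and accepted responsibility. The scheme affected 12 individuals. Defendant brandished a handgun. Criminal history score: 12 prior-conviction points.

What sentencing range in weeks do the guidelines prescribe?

Base offense level for wire fraud: 10.
§1 applies: 10 − 1 = 9.
§2 applies: 9 − 2 = 7.
§3 applies (level before this adjustment is 7 < 19, so +1): 7 + 1 = 8.
§4 applies: 8 + 5 = 13.
§5 applies: 13 + 3 = 16.
§6 applies: 16 − 2 = 14.
§7 does not apply.
§8 applies (level before this adjustment is 14 ≥ 10, so +3): 14 + 3 = 17.
Final offense level: 17.
Criminal history: 12 prior points → Category D (11-12).
Level 17 falls in the 14-20 band.
Grid: Level 14-20 × Category D = 228-260 weeks.

228-260 weeks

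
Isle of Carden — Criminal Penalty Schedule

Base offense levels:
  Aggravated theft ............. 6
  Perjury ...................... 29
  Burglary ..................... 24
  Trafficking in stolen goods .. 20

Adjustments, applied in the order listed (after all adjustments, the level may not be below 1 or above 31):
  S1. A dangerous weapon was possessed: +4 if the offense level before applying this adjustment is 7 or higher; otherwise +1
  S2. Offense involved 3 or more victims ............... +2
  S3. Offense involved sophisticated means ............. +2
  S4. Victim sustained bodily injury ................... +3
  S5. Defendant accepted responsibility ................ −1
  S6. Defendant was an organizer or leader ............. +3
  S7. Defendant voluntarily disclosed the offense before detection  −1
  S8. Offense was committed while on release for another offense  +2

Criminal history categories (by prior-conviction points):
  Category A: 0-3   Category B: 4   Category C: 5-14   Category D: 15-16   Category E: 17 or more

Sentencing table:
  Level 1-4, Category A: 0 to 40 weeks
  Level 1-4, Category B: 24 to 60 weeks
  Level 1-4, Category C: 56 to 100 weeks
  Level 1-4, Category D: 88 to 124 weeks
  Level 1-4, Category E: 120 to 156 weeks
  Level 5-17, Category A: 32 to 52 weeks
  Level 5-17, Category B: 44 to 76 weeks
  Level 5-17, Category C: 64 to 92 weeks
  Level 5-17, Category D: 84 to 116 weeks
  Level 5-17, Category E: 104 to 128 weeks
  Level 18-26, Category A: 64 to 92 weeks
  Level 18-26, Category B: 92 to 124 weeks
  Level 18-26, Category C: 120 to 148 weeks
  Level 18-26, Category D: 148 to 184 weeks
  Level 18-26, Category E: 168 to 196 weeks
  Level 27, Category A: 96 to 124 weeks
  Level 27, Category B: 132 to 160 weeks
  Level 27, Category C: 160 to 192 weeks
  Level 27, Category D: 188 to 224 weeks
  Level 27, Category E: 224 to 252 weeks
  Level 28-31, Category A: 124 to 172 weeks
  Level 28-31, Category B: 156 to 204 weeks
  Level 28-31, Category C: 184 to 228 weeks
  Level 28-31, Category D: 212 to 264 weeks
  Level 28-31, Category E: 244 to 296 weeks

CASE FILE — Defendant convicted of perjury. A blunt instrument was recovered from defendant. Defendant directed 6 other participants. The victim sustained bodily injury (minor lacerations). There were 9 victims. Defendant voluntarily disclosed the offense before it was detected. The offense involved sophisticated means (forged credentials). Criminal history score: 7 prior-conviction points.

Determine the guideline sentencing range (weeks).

184-228 weeks

Base offense level for perjury: 29.
S1 applies (level before this adjustment is 29 ≥ 7, so +4): 29 + 4 = 33.
S2 applies: 33 + 2 = 35.
S3 applies: 35 + 2 = 37.
S4 applies: 37 + 3 = 40.
S5 does not apply.
S6 applies: 40 + 3 = 43.
S7 applies: 43 − 1 = 42.
Level 42 exceeds the maximum of 31; capped at 31.
Final offense level: 31.
Criminal history: 7 prior points → Category C (5-14).
Level 31 falls in the 28-31 band.
Grid: Level 28-31 × Category C = 184-228 weeks.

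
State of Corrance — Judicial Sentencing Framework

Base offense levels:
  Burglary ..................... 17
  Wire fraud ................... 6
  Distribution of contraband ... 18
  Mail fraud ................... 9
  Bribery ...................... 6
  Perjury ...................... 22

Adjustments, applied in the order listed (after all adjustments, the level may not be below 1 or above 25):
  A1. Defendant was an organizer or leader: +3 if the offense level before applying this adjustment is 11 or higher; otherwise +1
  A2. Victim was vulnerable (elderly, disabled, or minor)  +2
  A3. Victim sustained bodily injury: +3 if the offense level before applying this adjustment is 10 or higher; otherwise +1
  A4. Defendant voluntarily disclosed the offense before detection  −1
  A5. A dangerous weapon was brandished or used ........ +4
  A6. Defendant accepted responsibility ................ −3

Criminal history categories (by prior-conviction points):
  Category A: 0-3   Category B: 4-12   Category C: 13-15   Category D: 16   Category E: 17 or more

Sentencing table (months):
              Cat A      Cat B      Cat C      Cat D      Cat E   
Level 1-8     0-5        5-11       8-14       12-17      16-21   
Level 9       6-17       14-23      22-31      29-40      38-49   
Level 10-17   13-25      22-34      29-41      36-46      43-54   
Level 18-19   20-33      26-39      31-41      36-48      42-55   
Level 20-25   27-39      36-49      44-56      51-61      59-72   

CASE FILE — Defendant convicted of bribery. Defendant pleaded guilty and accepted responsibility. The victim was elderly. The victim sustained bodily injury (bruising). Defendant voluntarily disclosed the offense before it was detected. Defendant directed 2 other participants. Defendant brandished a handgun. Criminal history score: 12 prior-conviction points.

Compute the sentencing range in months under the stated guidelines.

22-34 months

Base offense level for bribery: 6.
A1 applies (level before this adjustment is 6 < 11, so +1): 6 + 1 = 7.
A2 applies: 7 + 2 = 9.
A3 applies (level before this adjustment is 9 < 10, so +1): 9 + 1 = 10.
A4 applies: 10 − 1 = 9.
A5 applies: 9 + 4 = 13.
A6 applies: 13 − 3 = 10.
Final offense level: 10.
Criminal history: 12 prior points → Category B (4-12).
Level 10 falls in the 10-17 band.
Grid: Level 10-17 × Category B = 22-34 months.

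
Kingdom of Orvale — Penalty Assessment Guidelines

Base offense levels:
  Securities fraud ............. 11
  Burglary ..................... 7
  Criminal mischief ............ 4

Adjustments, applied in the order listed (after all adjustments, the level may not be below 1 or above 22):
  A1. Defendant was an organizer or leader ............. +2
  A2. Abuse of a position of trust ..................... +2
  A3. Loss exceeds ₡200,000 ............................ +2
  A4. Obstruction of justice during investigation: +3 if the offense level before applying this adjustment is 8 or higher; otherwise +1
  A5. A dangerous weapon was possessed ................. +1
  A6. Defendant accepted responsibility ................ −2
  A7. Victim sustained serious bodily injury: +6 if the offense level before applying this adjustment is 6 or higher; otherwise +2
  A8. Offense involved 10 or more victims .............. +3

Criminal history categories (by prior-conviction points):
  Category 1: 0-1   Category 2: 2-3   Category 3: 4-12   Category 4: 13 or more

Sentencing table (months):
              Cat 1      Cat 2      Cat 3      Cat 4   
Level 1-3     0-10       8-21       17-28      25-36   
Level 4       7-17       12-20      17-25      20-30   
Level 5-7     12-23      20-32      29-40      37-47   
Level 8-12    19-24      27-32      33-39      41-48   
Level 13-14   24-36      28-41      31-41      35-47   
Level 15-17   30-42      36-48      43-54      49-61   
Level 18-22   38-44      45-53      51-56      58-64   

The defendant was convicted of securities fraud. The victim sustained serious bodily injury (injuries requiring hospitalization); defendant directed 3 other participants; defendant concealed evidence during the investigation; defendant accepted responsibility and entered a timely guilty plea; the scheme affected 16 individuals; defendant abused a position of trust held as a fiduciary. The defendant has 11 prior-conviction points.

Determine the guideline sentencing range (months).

51-56 months

Base offense level for securities fraud: 11.
A1 applies: 11 + 2 = 13.
A2 applies: 13 + 2 = 15.
A4 applies (level before this adjustment is 15 ≥ 8, so +3): 15 + 3 = 18.
A5 does not apply.
A6 applies: 18 − 2 = 16.
A7 applies (level before this adjustment is 16 ≥ 6, so +6): 16 + 6 = 22.
A8 applies: 22 + 3 = 25.
Level 25 exceeds the maximum of 22; capped at 22.
Final offense level: 22.
Criminal history: 11 prior points → Category 3 (4-12).
Level 22 falls in the 18-22 band.
Grid: Level 18-22 × Category 3 = 51-56 months.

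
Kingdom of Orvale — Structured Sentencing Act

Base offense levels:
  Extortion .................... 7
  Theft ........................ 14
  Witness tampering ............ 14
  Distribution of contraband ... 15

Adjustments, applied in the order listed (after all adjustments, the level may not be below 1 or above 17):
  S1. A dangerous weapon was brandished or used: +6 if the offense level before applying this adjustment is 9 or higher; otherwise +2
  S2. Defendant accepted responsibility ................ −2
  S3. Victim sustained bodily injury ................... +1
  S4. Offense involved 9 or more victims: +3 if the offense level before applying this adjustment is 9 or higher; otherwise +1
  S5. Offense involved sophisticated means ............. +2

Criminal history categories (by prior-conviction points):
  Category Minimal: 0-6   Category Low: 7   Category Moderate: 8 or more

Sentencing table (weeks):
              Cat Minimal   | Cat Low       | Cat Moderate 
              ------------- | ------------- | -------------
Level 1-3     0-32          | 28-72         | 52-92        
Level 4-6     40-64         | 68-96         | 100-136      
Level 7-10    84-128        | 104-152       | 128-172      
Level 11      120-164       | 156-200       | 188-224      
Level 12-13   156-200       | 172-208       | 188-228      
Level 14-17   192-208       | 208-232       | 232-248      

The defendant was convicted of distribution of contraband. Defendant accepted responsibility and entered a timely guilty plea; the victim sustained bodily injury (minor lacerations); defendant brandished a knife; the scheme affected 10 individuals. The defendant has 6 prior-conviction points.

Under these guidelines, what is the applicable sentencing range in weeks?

Base offense level for distribution of contraband: 15.
S1 applies (level before this adjustment is 15 ≥ 9, so +6): 15 + 6 = 21.
S2 applies: 21 − 2 = 19.
S3 applies: 19 + 1 = 20.
S4 applies (level before this adjustment is 20 ≥ 9, so +3): 20 + 3 = 23.
Level 23 exceeds the maximum of 17; capped at 17.
Final offense level: 17.
Criminal history: 6 prior points → Category Minimal (0-6).
Level 17 falls in the 14-17 band.
Grid: Level 14-17 × Category Minimal = 192-208 weeks.

192-208 weeks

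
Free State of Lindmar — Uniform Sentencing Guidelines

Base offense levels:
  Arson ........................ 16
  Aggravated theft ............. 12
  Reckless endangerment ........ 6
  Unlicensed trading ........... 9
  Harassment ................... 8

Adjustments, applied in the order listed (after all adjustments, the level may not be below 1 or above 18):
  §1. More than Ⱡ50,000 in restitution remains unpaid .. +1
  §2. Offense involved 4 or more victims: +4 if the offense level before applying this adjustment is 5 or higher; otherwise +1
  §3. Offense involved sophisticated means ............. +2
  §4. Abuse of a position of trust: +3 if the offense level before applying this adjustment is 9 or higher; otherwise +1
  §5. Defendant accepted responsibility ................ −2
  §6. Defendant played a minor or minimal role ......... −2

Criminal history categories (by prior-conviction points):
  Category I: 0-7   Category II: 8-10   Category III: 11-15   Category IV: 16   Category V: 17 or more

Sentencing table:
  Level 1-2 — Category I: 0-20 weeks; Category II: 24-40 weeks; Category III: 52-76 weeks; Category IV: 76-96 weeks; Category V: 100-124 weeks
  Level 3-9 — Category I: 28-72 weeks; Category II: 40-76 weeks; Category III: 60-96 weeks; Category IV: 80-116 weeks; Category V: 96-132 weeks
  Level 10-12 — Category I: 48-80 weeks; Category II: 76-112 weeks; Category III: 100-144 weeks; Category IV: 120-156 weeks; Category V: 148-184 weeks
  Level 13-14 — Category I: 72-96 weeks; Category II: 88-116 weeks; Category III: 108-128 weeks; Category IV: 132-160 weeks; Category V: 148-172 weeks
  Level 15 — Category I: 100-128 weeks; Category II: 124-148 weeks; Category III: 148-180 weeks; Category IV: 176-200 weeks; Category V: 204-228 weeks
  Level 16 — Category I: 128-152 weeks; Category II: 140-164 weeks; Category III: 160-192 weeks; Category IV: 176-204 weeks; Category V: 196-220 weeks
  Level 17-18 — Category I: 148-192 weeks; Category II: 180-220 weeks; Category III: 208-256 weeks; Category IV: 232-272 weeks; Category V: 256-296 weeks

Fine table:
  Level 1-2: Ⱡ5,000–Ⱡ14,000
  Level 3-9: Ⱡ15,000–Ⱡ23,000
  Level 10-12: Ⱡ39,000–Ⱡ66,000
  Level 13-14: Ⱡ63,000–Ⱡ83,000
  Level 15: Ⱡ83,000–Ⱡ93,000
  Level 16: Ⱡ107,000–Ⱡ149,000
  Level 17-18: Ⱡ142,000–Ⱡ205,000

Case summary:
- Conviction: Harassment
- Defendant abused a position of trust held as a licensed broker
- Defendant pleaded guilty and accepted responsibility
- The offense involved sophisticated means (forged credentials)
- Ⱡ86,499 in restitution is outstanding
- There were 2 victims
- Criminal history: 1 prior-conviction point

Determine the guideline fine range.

Ⱡ39,000–Ⱡ66,000

Base offense level for harassment: 8.
§1 applies: 8 + 1 = 9.
§3 applies: 9 + 2 = 11.
§4 applies (level before this adjustment is 11 ≥ 9, so +3): 11 + 3 = 14.
§5 applies: 14 − 2 = 12.
§6 does not apply.
Final offense level: 12.
Level 12 falls in the 10-12 band.
Fine table: Level 10-12 → Ⱡ39,000–Ⱡ66,000.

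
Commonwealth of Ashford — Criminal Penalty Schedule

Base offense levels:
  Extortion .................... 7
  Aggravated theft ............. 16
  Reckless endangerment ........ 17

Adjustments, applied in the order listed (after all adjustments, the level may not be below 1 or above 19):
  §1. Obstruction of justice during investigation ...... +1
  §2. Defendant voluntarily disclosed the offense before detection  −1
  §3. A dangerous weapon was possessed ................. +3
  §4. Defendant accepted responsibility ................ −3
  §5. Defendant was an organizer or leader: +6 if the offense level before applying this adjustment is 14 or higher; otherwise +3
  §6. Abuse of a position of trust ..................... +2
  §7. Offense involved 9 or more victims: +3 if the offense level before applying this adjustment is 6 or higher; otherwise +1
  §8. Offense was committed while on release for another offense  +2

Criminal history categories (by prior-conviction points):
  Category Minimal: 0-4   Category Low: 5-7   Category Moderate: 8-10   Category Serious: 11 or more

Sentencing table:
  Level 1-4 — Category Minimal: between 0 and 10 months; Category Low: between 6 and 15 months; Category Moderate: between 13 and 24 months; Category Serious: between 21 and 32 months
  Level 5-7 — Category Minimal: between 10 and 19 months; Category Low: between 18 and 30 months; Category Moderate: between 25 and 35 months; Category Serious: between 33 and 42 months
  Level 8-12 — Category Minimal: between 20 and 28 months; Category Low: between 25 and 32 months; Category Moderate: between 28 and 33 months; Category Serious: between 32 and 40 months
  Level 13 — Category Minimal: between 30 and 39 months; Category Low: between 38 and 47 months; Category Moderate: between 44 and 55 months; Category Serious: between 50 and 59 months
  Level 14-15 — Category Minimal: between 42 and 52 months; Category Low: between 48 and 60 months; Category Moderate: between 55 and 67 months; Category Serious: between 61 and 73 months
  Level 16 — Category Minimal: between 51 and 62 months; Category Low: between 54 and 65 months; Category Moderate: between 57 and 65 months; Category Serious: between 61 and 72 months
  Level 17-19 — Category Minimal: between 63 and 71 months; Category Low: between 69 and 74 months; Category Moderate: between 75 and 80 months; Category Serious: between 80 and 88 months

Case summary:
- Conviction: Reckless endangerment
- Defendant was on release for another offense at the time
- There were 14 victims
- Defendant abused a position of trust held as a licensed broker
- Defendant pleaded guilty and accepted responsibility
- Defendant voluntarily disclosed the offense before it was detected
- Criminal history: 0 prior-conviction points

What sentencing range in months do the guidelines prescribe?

63-71 months

Base offense level for reckless endangerment: 17.
§1 does not apply.
§2 applies: 17 − 1 = 16.
§3 does not apply.
§4 applies: 16 − 3 = 13.
§6 applies: 13 + 2 = 15.
§7 applies (level before this adjustment is 15 ≥ 6, so +3): 15 + 3 = 18.
§8 applies: 18 + 2 = 20.
Level 20 exceeds the maximum of 19; capped at 19.
Final offense level: 19.
Criminal history: 0 prior points → Category Minimal (0-4).
Level 19 falls in the 17-19 band.
Grid: Level 17-19 × Category Minimal = 63-71 months.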